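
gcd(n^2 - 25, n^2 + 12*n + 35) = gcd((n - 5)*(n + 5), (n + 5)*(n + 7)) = n + 5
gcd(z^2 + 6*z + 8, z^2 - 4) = z + 2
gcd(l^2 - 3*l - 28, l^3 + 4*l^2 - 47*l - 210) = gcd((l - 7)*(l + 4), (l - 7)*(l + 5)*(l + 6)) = l - 7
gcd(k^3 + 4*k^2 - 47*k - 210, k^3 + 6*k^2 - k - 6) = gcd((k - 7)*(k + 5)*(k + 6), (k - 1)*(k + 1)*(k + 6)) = k + 6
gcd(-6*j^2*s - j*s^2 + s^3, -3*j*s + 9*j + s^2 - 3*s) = -3*j + s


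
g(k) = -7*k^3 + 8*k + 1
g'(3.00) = -181.00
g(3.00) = -164.00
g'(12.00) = -3016.00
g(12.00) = -11999.00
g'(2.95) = -174.75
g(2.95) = -155.11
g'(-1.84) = -63.10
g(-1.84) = 29.89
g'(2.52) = -125.36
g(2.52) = -90.86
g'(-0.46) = 3.56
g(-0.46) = -2.00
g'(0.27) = 6.47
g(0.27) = 3.02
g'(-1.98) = -74.33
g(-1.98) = 39.50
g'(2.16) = -89.98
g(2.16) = -52.26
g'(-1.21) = -22.75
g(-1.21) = 3.72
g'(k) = 8 - 21*k^2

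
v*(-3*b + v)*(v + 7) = -3*b*v^2 - 21*b*v + v^3 + 7*v^2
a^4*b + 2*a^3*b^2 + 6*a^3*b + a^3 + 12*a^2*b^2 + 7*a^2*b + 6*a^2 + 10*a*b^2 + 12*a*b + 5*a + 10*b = (a + 1)*(a + 5)*(a + 2*b)*(a*b + 1)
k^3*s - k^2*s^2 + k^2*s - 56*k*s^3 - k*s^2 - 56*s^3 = (k - 8*s)*(k + 7*s)*(k*s + s)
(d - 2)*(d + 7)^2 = d^3 + 12*d^2 + 21*d - 98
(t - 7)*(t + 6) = t^2 - t - 42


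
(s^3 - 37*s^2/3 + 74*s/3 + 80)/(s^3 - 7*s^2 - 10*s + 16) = (s^2 - 13*s/3 - 10)/(s^2 + s - 2)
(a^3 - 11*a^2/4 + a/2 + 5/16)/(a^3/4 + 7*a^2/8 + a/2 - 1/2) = (8*a^2 - 18*a - 5)/(2*(a^2 + 4*a + 4))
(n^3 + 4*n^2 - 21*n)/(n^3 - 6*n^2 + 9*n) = (n + 7)/(n - 3)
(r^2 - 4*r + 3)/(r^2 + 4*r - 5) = (r - 3)/(r + 5)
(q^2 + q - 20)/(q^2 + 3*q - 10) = (q - 4)/(q - 2)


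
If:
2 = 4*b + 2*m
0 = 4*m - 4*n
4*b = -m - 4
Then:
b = -5/2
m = 6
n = 6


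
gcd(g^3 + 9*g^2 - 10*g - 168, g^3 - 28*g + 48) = g^2 + 2*g - 24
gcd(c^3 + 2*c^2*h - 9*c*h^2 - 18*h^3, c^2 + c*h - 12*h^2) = c - 3*h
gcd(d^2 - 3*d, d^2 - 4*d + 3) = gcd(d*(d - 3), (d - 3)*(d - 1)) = d - 3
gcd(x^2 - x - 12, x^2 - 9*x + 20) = x - 4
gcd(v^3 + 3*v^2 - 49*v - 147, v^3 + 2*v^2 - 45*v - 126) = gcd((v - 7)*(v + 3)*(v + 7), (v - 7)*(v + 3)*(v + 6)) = v^2 - 4*v - 21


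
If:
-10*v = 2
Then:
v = -1/5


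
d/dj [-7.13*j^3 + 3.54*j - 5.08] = 3.54 - 21.39*j^2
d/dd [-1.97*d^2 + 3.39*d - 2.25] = 3.39 - 3.94*d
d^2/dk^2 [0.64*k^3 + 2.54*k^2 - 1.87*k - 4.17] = 3.84*k + 5.08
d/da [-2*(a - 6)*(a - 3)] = 18 - 4*a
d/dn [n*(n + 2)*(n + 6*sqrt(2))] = 3*n^2 + 4*n + 12*sqrt(2)*n + 12*sqrt(2)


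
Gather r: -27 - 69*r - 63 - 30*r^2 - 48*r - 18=-30*r^2 - 117*r - 108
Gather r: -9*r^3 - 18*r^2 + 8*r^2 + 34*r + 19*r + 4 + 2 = -9*r^3 - 10*r^2 + 53*r + 6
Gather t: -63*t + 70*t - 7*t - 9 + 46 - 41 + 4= 0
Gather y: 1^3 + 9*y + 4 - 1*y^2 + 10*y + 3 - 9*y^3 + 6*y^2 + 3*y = -9*y^3 + 5*y^2 + 22*y + 8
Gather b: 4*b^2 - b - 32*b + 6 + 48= 4*b^2 - 33*b + 54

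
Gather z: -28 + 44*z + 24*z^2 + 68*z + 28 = 24*z^2 + 112*z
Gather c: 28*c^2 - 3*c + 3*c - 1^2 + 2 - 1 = 28*c^2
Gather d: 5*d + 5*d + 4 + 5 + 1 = 10*d + 10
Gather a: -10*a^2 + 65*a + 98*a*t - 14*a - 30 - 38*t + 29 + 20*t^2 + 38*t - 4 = -10*a^2 + a*(98*t + 51) + 20*t^2 - 5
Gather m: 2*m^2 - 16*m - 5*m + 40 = 2*m^2 - 21*m + 40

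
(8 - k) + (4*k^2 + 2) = 4*k^2 - k + 10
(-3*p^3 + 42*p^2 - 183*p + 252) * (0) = 0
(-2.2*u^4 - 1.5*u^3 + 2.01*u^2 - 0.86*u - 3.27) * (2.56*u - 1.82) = -5.632*u^5 + 0.164000000000001*u^4 + 7.8756*u^3 - 5.8598*u^2 - 6.806*u + 5.9514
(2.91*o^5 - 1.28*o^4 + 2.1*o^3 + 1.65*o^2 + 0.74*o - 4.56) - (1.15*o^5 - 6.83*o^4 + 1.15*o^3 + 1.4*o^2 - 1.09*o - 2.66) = 1.76*o^5 + 5.55*o^4 + 0.95*o^3 + 0.25*o^2 + 1.83*o - 1.9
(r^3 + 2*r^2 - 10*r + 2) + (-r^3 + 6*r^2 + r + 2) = 8*r^2 - 9*r + 4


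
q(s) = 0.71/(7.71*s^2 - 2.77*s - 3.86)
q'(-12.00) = 0.00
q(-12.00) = 0.00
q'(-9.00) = 0.00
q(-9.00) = 0.00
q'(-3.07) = 0.01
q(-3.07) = 0.01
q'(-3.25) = 0.01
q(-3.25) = 0.01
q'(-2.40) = 0.01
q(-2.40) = 0.02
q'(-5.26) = 0.00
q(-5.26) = 0.00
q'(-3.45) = 0.00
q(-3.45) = 0.01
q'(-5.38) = 0.00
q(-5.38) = 0.00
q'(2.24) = -0.03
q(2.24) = 0.02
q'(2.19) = -0.03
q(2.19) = 0.03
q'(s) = 0.71*(2.77 - 15.42*s)/(7.71*s^2 - 2.77*s - 3.86)^2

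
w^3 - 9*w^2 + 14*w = w*(w - 7)*(w - 2)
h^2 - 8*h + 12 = (h - 6)*(h - 2)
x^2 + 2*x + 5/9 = (x + 1/3)*(x + 5/3)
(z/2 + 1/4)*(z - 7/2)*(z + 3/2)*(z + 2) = z^4/2 + z^3/4 - 37*z^2/8 - 121*z/16 - 21/8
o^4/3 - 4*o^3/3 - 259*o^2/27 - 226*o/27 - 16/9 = (o/3 + 1)*(o - 8)*(o + 1/3)*(o + 2/3)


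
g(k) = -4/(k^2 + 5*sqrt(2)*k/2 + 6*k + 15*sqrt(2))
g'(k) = -4*(-2*k - 6 - 5*sqrt(2)/2)/(k^2 + 5*sqrt(2)*k/2 + 6*k + 15*sqrt(2))^2 = 8*(4*k + 5*sqrt(2) + 12)/(2*k^2 + 5*sqrt(2)*k + 12*k + 30*sqrt(2))^2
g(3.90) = -0.05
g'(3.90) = 0.01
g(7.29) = -0.03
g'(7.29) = 0.00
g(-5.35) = 3.39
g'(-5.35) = -3.35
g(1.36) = -0.11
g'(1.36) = 0.04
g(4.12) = -0.05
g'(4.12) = 0.01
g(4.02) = -0.05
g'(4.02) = 0.01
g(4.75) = -0.04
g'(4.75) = 0.01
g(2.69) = -0.07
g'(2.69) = 0.02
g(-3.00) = -2.49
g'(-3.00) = 5.48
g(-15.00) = -0.04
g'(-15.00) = -0.00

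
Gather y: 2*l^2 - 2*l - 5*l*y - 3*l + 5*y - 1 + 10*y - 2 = 2*l^2 - 5*l + y*(15 - 5*l) - 3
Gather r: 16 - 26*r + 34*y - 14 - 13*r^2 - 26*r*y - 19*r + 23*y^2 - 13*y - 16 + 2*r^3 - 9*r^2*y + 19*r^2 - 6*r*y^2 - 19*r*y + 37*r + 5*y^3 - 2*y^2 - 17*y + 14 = 2*r^3 + r^2*(6 - 9*y) + r*(-6*y^2 - 45*y - 8) + 5*y^3 + 21*y^2 + 4*y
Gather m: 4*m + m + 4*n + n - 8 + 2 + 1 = 5*m + 5*n - 5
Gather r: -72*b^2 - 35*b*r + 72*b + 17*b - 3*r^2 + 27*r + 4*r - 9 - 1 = -72*b^2 + 89*b - 3*r^2 + r*(31 - 35*b) - 10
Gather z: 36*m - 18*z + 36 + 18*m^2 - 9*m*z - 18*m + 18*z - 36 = 18*m^2 - 9*m*z + 18*m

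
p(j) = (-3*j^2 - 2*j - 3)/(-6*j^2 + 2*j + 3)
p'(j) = (-6*j - 2)/(-6*j^2 + 2*j + 3) + (12*j - 2)*(-3*j^2 - 2*j - 3)/(-6*j^2 + 2*j + 3)^2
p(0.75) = -5.50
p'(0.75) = -40.00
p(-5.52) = 0.44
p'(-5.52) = -0.01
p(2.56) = 0.89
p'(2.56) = -0.26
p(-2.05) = 0.44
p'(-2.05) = 0.05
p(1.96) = 1.14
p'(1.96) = -0.67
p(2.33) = 0.96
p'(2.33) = -0.36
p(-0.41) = -2.29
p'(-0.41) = 13.93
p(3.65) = 0.72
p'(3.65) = -0.09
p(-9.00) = 0.46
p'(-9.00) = 0.00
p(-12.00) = 0.46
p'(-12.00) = 0.00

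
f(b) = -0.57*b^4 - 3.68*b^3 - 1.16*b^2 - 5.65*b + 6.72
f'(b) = -2.28*b^3 - 11.04*b^2 - 2.32*b - 5.65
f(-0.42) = 9.14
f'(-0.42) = -6.45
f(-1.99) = 33.43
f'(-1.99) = -26.78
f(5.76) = -1395.00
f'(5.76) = -821.01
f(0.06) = 6.38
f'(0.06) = -5.83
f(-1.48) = 21.74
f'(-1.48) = -19.01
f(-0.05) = 7.00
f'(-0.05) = -5.56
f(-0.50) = 9.68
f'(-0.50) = -6.96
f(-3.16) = 72.28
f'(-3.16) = -36.62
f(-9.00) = -1093.44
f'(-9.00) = 783.11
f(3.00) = -166.20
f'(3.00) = -173.53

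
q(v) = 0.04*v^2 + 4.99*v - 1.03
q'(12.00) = 5.95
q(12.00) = 64.61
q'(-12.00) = 4.03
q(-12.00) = -55.15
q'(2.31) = 5.17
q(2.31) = 10.71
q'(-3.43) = 4.72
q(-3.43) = -17.68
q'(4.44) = 5.35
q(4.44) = 21.91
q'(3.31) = 5.25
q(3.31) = 15.93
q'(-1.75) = 4.85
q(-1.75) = -9.64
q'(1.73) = 5.13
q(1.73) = 7.72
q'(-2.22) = 4.81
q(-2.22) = -11.91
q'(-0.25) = 4.97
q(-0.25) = -2.28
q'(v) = 0.08*v + 4.99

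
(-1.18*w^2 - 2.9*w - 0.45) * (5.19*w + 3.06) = -6.1242*w^3 - 18.6618*w^2 - 11.2095*w - 1.377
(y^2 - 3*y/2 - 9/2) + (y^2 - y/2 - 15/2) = 2*y^2 - 2*y - 12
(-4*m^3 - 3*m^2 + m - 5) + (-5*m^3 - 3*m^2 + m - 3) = -9*m^3 - 6*m^2 + 2*m - 8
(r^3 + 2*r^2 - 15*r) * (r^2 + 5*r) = r^5 + 7*r^4 - 5*r^3 - 75*r^2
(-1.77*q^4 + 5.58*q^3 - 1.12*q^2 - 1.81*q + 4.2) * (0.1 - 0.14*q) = 0.2478*q^5 - 0.9582*q^4 + 0.7148*q^3 + 0.1414*q^2 - 0.769*q + 0.42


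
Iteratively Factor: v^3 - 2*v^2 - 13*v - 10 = (v + 1)*(v^2 - 3*v - 10) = (v - 5)*(v + 1)*(v + 2)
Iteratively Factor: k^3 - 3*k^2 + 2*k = (k - 2)*(k^2 - k) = k*(k - 2)*(k - 1)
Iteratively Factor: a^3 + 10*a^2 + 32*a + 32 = (a + 2)*(a^2 + 8*a + 16) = (a + 2)*(a + 4)*(a + 4)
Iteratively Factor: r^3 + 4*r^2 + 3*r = (r + 3)*(r^2 + r) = r*(r + 3)*(r + 1)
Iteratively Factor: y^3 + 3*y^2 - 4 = (y + 2)*(y^2 + y - 2) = (y - 1)*(y + 2)*(y + 2)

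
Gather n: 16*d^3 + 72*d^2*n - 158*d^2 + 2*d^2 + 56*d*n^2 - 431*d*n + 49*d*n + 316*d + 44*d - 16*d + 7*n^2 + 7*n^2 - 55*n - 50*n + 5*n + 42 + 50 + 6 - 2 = 16*d^3 - 156*d^2 + 344*d + n^2*(56*d + 14) + n*(72*d^2 - 382*d - 100) + 96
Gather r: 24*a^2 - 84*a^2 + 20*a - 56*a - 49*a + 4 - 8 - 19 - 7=-60*a^2 - 85*a - 30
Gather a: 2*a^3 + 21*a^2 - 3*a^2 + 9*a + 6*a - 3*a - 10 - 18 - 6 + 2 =2*a^3 + 18*a^2 + 12*a - 32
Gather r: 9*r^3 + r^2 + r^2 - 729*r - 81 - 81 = 9*r^3 + 2*r^2 - 729*r - 162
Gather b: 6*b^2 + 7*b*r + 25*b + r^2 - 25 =6*b^2 + b*(7*r + 25) + r^2 - 25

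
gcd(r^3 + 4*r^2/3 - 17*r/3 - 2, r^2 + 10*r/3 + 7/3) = 1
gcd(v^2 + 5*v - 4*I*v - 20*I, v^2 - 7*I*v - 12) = v - 4*I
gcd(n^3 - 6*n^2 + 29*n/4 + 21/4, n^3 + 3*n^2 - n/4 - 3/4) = n + 1/2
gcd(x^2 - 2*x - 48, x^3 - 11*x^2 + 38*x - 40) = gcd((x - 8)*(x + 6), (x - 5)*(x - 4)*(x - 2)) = 1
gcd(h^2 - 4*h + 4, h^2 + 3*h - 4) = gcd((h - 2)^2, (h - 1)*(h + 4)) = 1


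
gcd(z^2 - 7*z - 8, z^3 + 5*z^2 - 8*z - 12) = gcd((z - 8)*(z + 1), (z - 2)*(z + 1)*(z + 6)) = z + 1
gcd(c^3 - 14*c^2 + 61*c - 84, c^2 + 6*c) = 1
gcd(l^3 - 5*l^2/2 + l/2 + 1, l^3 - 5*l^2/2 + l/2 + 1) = l^3 - 5*l^2/2 + l/2 + 1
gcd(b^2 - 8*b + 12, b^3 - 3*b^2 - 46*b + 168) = b - 6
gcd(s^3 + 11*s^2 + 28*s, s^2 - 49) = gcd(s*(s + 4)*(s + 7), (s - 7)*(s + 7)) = s + 7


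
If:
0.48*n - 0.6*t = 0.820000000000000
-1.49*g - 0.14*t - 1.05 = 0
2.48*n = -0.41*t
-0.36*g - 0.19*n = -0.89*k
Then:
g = -0.59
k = -0.20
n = 0.20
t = -1.21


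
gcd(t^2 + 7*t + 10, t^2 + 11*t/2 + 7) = t + 2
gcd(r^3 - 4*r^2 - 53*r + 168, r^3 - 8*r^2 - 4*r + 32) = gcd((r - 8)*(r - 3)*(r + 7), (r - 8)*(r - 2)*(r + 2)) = r - 8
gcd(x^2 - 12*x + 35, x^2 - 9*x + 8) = 1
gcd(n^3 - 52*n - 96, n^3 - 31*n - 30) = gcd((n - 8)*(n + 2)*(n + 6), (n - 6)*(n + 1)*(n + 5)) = 1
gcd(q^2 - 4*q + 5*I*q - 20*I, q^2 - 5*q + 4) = q - 4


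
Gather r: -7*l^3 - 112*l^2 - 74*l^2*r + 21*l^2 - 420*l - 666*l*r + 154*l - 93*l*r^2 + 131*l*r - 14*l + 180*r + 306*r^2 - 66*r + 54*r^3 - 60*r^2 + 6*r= -7*l^3 - 91*l^2 - 280*l + 54*r^3 + r^2*(246 - 93*l) + r*(-74*l^2 - 535*l + 120)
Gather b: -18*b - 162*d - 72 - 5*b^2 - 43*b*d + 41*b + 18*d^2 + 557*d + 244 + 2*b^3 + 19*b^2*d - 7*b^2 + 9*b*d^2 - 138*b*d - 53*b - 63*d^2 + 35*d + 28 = 2*b^3 + b^2*(19*d - 12) + b*(9*d^2 - 181*d - 30) - 45*d^2 + 430*d + 200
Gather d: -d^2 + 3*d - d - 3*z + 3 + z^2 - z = -d^2 + 2*d + z^2 - 4*z + 3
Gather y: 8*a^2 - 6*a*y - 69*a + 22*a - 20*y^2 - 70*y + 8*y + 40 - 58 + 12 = 8*a^2 - 47*a - 20*y^2 + y*(-6*a - 62) - 6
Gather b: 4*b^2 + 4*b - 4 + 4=4*b^2 + 4*b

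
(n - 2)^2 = n^2 - 4*n + 4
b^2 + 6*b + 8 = (b + 2)*(b + 4)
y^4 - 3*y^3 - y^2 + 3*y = y*(y - 3)*(y - 1)*(y + 1)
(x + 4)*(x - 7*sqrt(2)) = x^2 - 7*sqrt(2)*x + 4*x - 28*sqrt(2)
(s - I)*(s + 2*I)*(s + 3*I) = s^3 + 4*I*s^2 - s + 6*I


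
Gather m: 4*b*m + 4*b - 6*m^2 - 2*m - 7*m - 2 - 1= 4*b - 6*m^2 + m*(4*b - 9) - 3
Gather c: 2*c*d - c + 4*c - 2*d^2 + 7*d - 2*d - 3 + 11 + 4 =c*(2*d + 3) - 2*d^2 + 5*d + 12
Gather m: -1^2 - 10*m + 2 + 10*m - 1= 0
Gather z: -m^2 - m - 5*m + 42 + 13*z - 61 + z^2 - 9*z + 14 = -m^2 - 6*m + z^2 + 4*z - 5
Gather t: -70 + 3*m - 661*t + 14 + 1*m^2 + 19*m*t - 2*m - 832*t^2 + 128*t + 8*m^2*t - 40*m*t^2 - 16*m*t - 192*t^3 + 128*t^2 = m^2 + m - 192*t^3 + t^2*(-40*m - 704) + t*(8*m^2 + 3*m - 533) - 56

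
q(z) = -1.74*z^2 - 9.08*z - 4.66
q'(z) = -3.48*z - 9.08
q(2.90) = -45.63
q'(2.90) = -19.17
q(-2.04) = 6.62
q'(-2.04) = -1.98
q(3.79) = -64.07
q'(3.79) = -22.27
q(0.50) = -9.64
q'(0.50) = -10.82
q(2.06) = -30.75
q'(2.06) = -16.25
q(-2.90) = 7.04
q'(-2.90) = 1.01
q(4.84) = -89.37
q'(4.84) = -25.92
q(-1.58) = 5.34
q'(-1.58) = -3.58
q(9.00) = -227.32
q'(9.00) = -40.40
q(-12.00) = -146.26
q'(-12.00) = 32.68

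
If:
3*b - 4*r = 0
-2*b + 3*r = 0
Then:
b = 0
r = 0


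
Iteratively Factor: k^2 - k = (k - 1)*(k)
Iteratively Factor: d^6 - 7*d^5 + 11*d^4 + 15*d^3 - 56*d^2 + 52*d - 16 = (d - 4)*(d^5 - 3*d^4 - d^3 + 11*d^2 - 12*d + 4) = (d - 4)*(d - 2)*(d^4 - d^3 - 3*d^2 + 5*d - 2) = (d - 4)*(d - 2)*(d + 2)*(d^3 - 3*d^2 + 3*d - 1) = (d - 4)*(d - 2)*(d - 1)*(d + 2)*(d^2 - 2*d + 1) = (d - 4)*(d - 2)*(d - 1)^2*(d + 2)*(d - 1)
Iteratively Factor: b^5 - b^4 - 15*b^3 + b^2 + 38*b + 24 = (b - 2)*(b^4 + b^3 - 13*b^2 - 25*b - 12) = (b - 2)*(b + 1)*(b^3 - 13*b - 12) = (b - 4)*(b - 2)*(b + 1)*(b^2 + 4*b + 3) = (b - 4)*(b - 2)*(b + 1)^2*(b + 3)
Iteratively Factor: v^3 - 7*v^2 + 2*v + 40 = (v - 4)*(v^2 - 3*v - 10) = (v - 5)*(v - 4)*(v + 2)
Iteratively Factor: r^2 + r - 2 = (r + 2)*(r - 1)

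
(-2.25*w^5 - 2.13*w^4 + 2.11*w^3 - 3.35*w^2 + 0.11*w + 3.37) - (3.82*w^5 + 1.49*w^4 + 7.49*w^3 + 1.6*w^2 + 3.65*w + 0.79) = -6.07*w^5 - 3.62*w^4 - 5.38*w^3 - 4.95*w^2 - 3.54*w + 2.58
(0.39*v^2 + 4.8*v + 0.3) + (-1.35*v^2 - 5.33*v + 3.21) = -0.96*v^2 - 0.53*v + 3.51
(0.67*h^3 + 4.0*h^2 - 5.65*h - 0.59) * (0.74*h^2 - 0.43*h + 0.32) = 0.4958*h^5 + 2.6719*h^4 - 5.6866*h^3 + 3.2729*h^2 - 1.5543*h - 0.1888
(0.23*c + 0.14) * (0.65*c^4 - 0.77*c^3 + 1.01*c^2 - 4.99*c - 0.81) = 0.1495*c^5 - 0.0861*c^4 + 0.1245*c^3 - 1.0063*c^2 - 0.8849*c - 0.1134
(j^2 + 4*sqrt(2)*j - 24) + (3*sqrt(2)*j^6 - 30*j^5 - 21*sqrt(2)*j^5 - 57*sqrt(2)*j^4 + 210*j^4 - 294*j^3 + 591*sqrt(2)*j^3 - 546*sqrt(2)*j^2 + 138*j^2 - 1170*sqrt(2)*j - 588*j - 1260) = 3*sqrt(2)*j^6 - 30*j^5 - 21*sqrt(2)*j^5 - 57*sqrt(2)*j^4 + 210*j^4 - 294*j^3 + 591*sqrt(2)*j^3 - 546*sqrt(2)*j^2 + 139*j^2 - 1166*sqrt(2)*j - 588*j - 1284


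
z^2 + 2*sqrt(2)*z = z*(z + 2*sqrt(2))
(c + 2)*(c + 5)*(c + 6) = c^3 + 13*c^2 + 52*c + 60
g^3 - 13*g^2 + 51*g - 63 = (g - 7)*(g - 3)^2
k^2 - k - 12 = (k - 4)*(k + 3)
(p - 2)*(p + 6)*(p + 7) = p^3 + 11*p^2 + 16*p - 84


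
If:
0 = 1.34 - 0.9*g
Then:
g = 1.49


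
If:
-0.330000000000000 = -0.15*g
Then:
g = 2.20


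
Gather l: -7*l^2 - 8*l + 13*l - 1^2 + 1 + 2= -7*l^2 + 5*l + 2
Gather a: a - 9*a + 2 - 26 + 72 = 48 - 8*a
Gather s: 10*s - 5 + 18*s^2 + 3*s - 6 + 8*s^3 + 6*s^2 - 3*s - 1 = 8*s^3 + 24*s^2 + 10*s - 12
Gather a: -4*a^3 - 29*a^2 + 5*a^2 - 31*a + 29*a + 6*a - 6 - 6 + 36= -4*a^3 - 24*a^2 + 4*a + 24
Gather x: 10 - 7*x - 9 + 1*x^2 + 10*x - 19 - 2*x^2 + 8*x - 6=-x^2 + 11*x - 24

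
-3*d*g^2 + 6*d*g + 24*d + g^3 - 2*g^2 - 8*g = (-3*d + g)*(g - 4)*(g + 2)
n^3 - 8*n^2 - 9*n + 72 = (n - 8)*(n - 3)*(n + 3)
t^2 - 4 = (t - 2)*(t + 2)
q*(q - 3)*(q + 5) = q^3 + 2*q^2 - 15*q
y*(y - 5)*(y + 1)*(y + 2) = y^4 - 2*y^3 - 13*y^2 - 10*y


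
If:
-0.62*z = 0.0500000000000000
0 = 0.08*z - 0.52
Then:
No Solution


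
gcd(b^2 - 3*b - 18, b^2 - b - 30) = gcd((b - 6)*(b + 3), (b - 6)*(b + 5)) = b - 6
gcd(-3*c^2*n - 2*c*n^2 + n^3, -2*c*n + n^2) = n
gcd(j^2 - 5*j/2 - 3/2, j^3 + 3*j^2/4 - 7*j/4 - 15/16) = j + 1/2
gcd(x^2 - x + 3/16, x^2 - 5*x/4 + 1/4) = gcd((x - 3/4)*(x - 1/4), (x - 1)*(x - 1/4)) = x - 1/4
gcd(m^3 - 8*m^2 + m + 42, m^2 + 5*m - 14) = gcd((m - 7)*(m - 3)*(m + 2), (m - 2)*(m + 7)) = 1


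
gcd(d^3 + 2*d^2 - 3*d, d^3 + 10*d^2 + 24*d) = d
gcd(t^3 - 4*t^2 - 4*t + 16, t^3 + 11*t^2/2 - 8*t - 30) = t + 2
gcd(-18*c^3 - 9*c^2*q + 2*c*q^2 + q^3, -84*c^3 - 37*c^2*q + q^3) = 3*c + q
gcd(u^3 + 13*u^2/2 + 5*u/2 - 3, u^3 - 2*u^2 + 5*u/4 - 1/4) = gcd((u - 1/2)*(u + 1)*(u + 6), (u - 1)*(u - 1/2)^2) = u - 1/2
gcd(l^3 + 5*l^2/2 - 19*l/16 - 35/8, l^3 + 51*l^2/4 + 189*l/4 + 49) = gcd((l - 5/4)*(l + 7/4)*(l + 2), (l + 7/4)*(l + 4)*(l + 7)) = l + 7/4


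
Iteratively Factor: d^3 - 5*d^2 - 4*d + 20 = (d - 2)*(d^2 - 3*d - 10) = (d - 5)*(d - 2)*(d + 2)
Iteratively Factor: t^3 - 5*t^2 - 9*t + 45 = (t + 3)*(t^2 - 8*t + 15) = (t - 3)*(t + 3)*(t - 5)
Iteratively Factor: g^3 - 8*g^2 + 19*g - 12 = (g - 4)*(g^2 - 4*g + 3) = (g - 4)*(g - 1)*(g - 3)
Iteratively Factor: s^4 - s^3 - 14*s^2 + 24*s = (s)*(s^3 - s^2 - 14*s + 24) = s*(s - 2)*(s^2 + s - 12) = s*(s - 3)*(s - 2)*(s + 4)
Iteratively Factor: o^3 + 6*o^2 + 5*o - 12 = (o + 3)*(o^2 + 3*o - 4) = (o - 1)*(o + 3)*(o + 4)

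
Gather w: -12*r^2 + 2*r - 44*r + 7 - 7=-12*r^2 - 42*r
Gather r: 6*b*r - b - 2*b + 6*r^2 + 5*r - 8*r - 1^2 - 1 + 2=-3*b + 6*r^2 + r*(6*b - 3)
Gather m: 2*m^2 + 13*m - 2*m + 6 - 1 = 2*m^2 + 11*m + 5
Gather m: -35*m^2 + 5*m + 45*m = -35*m^2 + 50*m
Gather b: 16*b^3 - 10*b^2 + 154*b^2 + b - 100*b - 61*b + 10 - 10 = 16*b^3 + 144*b^2 - 160*b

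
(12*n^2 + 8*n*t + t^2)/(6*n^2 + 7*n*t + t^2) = (2*n + t)/(n + t)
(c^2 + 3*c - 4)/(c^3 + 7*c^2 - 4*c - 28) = (c^2 + 3*c - 4)/(c^3 + 7*c^2 - 4*c - 28)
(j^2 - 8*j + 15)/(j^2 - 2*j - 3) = (j - 5)/(j + 1)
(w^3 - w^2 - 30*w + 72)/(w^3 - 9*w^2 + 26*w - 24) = (w + 6)/(w - 2)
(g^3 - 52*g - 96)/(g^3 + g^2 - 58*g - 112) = (g + 6)/(g + 7)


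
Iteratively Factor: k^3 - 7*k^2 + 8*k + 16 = (k - 4)*(k^2 - 3*k - 4) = (k - 4)^2*(k + 1)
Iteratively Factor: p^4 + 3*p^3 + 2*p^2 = (p)*(p^3 + 3*p^2 + 2*p) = p*(p + 1)*(p^2 + 2*p) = p^2*(p + 1)*(p + 2)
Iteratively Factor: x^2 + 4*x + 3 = (x + 1)*(x + 3)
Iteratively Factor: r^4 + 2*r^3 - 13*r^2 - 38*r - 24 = (r + 2)*(r^3 - 13*r - 12) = (r + 1)*(r + 2)*(r^2 - r - 12) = (r + 1)*(r + 2)*(r + 3)*(r - 4)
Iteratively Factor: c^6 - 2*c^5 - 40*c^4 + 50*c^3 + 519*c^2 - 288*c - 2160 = (c + 3)*(c^5 - 5*c^4 - 25*c^3 + 125*c^2 + 144*c - 720) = (c + 3)*(c + 4)*(c^4 - 9*c^3 + 11*c^2 + 81*c - 180) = (c - 3)*(c + 3)*(c + 4)*(c^3 - 6*c^2 - 7*c + 60) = (c - 5)*(c - 3)*(c + 3)*(c + 4)*(c^2 - c - 12) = (c - 5)*(c - 3)*(c + 3)^2*(c + 4)*(c - 4)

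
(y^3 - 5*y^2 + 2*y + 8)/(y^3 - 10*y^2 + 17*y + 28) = (y - 2)/(y - 7)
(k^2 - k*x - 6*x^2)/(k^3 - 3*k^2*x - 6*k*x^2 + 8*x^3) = (k - 3*x)/(k^2 - 5*k*x + 4*x^2)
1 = 1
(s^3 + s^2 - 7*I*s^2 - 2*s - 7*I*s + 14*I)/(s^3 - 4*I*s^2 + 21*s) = (s^2 + s - 2)/(s*(s + 3*I))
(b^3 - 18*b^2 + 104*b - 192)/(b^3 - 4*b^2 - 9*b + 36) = (b^2 - 14*b + 48)/(b^2 - 9)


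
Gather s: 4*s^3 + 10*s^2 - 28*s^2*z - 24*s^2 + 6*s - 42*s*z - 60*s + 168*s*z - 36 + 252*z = 4*s^3 + s^2*(-28*z - 14) + s*(126*z - 54) + 252*z - 36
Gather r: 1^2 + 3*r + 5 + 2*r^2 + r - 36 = 2*r^2 + 4*r - 30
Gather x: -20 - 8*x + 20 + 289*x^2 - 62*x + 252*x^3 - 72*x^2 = 252*x^3 + 217*x^2 - 70*x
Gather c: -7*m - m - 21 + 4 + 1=-8*m - 16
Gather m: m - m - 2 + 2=0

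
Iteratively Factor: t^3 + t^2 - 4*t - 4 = (t - 2)*(t^2 + 3*t + 2) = (t - 2)*(t + 2)*(t + 1)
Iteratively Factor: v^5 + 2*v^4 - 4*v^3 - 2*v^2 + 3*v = (v + 1)*(v^4 + v^3 - 5*v^2 + 3*v) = (v - 1)*(v + 1)*(v^3 + 2*v^2 - 3*v) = (v - 1)^2*(v + 1)*(v^2 + 3*v) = (v - 1)^2*(v + 1)*(v + 3)*(v)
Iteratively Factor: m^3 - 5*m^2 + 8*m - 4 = (m - 2)*(m^2 - 3*m + 2) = (m - 2)*(m - 1)*(m - 2)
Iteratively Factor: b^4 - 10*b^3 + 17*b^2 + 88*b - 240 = (b - 4)*(b^3 - 6*b^2 - 7*b + 60) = (b - 5)*(b - 4)*(b^2 - b - 12) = (b - 5)*(b - 4)^2*(b + 3)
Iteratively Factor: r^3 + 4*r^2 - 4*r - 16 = (r - 2)*(r^2 + 6*r + 8) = (r - 2)*(r + 4)*(r + 2)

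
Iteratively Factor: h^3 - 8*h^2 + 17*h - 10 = (h - 1)*(h^2 - 7*h + 10) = (h - 2)*(h - 1)*(h - 5)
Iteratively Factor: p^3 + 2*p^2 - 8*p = (p - 2)*(p^2 + 4*p) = (p - 2)*(p + 4)*(p)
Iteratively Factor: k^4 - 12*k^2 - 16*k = (k - 4)*(k^3 + 4*k^2 + 4*k) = k*(k - 4)*(k^2 + 4*k + 4) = k*(k - 4)*(k + 2)*(k + 2)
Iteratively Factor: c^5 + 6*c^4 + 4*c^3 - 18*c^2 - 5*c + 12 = (c + 1)*(c^4 + 5*c^3 - c^2 - 17*c + 12) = (c - 1)*(c + 1)*(c^3 + 6*c^2 + 5*c - 12) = (c - 1)*(c + 1)*(c + 3)*(c^2 + 3*c - 4) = (c - 1)^2*(c + 1)*(c + 3)*(c + 4)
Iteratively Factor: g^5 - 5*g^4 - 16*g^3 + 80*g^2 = (g)*(g^4 - 5*g^3 - 16*g^2 + 80*g) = g^2*(g^3 - 5*g^2 - 16*g + 80) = g^2*(g - 5)*(g^2 - 16) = g^2*(g - 5)*(g - 4)*(g + 4)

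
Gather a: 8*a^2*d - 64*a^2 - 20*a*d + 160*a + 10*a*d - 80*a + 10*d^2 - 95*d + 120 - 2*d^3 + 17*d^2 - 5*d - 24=a^2*(8*d - 64) + a*(80 - 10*d) - 2*d^3 + 27*d^2 - 100*d + 96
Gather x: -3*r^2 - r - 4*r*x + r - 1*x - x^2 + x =-3*r^2 - 4*r*x - x^2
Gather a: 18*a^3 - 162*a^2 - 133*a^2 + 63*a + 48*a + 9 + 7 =18*a^3 - 295*a^2 + 111*a + 16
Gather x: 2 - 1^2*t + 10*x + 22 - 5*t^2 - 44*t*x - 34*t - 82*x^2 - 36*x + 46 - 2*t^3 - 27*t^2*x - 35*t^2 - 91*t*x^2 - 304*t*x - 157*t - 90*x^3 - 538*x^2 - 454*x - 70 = -2*t^3 - 40*t^2 - 192*t - 90*x^3 + x^2*(-91*t - 620) + x*(-27*t^2 - 348*t - 480)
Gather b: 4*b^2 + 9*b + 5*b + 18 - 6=4*b^2 + 14*b + 12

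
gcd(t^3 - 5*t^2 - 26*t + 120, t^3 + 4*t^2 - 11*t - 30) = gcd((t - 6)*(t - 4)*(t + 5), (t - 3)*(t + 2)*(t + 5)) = t + 5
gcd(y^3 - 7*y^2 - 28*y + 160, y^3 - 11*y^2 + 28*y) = y - 4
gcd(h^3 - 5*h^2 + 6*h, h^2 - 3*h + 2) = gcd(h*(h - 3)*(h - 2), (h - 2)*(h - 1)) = h - 2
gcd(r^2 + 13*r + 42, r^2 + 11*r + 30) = r + 6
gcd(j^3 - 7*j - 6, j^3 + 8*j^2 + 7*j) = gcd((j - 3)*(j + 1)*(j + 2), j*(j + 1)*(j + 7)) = j + 1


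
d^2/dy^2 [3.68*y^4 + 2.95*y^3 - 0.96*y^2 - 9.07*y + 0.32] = 44.16*y^2 + 17.7*y - 1.92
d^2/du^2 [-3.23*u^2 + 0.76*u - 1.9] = -6.46000000000000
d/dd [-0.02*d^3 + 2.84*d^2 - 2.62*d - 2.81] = -0.06*d^2 + 5.68*d - 2.62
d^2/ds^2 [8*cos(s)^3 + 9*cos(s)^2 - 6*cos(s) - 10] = -18*cos(2*s) - 18*cos(3*s)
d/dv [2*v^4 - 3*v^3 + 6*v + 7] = 8*v^3 - 9*v^2 + 6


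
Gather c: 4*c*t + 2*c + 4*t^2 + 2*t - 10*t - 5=c*(4*t + 2) + 4*t^2 - 8*t - 5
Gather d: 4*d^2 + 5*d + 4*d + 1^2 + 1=4*d^2 + 9*d + 2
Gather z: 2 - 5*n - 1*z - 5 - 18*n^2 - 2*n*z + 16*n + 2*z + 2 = -18*n^2 + 11*n + z*(1 - 2*n) - 1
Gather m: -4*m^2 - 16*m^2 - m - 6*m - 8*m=-20*m^2 - 15*m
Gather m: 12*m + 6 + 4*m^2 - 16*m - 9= 4*m^2 - 4*m - 3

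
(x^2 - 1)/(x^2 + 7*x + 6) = (x - 1)/(x + 6)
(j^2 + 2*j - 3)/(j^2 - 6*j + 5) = (j + 3)/(j - 5)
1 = 1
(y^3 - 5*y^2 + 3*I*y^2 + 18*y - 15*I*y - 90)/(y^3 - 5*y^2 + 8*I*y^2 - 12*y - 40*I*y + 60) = (y - 3*I)/(y + 2*I)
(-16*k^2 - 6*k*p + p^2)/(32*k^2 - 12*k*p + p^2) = (2*k + p)/(-4*k + p)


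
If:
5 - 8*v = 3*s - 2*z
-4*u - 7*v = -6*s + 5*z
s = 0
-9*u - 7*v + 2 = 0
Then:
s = 0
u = -67/430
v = 209/430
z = -239/430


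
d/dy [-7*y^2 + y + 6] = 1 - 14*y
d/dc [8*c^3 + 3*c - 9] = 24*c^2 + 3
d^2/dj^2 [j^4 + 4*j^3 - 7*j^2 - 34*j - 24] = 12*j^2 + 24*j - 14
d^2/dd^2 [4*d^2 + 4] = 8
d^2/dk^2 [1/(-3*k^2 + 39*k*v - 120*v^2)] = 2*(k^2 - 13*k*v + 40*v^2 - (2*k - 13*v)^2)/(3*(k^2 - 13*k*v + 40*v^2)^3)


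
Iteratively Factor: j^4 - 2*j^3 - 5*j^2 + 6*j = (j + 2)*(j^3 - 4*j^2 + 3*j) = (j - 3)*(j + 2)*(j^2 - j) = (j - 3)*(j - 1)*(j + 2)*(j)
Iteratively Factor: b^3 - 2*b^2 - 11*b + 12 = (b - 4)*(b^2 + 2*b - 3) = (b - 4)*(b - 1)*(b + 3)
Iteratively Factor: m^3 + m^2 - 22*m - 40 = (m - 5)*(m^2 + 6*m + 8) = (m - 5)*(m + 2)*(m + 4)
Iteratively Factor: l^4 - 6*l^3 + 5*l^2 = (l)*(l^3 - 6*l^2 + 5*l) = l*(l - 1)*(l^2 - 5*l) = l^2*(l - 1)*(l - 5)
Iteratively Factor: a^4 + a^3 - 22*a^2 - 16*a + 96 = (a + 3)*(a^3 - 2*a^2 - 16*a + 32) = (a - 4)*(a + 3)*(a^2 + 2*a - 8) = (a - 4)*(a - 2)*(a + 3)*(a + 4)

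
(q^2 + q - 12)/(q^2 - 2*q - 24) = (q - 3)/(q - 6)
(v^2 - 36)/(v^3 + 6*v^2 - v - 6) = (v - 6)/(v^2 - 1)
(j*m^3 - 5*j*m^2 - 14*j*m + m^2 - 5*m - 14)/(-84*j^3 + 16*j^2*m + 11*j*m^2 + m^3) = (j*m^3 - 5*j*m^2 - 14*j*m + m^2 - 5*m - 14)/(-84*j^3 + 16*j^2*m + 11*j*m^2 + m^3)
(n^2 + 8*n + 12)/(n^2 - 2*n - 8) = (n + 6)/(n - 4)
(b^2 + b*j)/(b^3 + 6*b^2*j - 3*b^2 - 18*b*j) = (b + j)/(b^2 + 6*b*j - 3*b - 18*j)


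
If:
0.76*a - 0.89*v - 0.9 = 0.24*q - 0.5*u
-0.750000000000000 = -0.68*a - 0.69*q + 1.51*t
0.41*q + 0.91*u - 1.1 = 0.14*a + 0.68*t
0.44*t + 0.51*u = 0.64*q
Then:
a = 1.20557569760551*v + 0.820121541153046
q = 1.09259771292723*v + 1.16514796035235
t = 1.04217476575598*v + 0.405056119620655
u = 0.471971841844698*v + 1.1126862784165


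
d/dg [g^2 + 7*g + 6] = 2*g + 7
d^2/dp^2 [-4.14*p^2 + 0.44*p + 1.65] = -8.28000000000000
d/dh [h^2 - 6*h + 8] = 2*h - 6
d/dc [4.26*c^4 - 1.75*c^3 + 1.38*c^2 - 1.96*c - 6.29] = 17.04*c^3 - 5.25*c^2 + 2.76*c - 1.96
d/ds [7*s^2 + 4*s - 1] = 14*s + 4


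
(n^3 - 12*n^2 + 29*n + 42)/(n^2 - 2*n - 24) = (n^2 - 6*n - 7)/(n + 4)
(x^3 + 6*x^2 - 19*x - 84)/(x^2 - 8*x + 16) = (x^2 + 10*x + 21)/(x - 4)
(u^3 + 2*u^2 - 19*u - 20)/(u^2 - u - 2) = (u^2 + u - 20)/(u - 2)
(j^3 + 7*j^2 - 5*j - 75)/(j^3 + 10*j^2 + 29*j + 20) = (j^2 + 2*j - 15)/(j^2 + 5*j + 4)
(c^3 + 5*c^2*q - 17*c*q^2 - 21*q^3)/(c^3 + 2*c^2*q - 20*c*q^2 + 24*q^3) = (c^3 + 5*c^2*q - 17*c*q^2 - 21*q^3)/(c^3 + 2*c^2*q - 20*c*q^2 + 24*q^3)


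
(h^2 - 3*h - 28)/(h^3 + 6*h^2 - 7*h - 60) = (h - 7)/(h^2 + 2*h - 15)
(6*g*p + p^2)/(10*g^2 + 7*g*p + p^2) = p*(6*g + p)/(10*g^2 + 7*g*p + p^2)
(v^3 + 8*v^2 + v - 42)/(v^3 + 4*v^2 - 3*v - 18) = (v + 7)/(v + 3)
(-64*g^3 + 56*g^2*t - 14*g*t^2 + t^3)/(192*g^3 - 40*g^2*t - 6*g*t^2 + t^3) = (-2*g + t)/(6*g + t)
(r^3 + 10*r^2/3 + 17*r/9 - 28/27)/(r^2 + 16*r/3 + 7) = (r^2 + r - 4/9)/(r + 3)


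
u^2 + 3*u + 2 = (u + 1)*(u + 2)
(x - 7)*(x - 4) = x^2 - 11*x + 28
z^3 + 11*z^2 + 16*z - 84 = (z - 2)*(z + 6)*(z + 7)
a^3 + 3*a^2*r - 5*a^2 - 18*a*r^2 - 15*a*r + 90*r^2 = (a - 5)*(a - 3*r)*(a + 6*r)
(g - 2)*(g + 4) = g^2 + 2*g - 8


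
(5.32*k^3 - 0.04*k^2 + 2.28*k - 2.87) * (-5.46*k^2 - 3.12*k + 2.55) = -29.0472*k^5 - 16.38*k^4 + 1.242*k^3 + 8.4546*k^2 + 14.7684*k - 7.3185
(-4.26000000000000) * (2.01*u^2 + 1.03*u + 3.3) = -8.5626*u^2 - 4.3878*u - 14.058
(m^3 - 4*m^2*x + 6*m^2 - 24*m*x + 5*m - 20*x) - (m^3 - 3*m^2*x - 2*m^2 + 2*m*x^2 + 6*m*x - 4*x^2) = -m^2*x + 8*m^2 - 2*m*x^2 - 30*m*x + 5*m + 4*x^2 - 20*x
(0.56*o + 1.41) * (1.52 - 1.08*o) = -0.6048*o^2 - 0.6716*o + 2.1432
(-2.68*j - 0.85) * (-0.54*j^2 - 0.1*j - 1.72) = 1.4472*j^3 + 0.727*j^2 + 4.6946*j + 1.462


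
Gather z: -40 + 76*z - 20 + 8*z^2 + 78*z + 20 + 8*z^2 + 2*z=16*z^2 + 156*z - 40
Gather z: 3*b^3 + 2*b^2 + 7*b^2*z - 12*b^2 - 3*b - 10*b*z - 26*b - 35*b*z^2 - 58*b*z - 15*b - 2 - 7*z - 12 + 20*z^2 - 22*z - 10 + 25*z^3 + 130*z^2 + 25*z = 3*b^3 - 10*b^2 - 44*b + 25*z^3 + z^2*(150 - 35*b) + z*(7*b^2 - 68*b - 4) - 24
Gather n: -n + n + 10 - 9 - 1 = 0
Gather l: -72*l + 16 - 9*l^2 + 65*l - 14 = -9*l^2 - 7*l + 2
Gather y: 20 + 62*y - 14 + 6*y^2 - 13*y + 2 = 6*y^2 + 49*y + 8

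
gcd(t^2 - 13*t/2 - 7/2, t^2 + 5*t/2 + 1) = t + 1/2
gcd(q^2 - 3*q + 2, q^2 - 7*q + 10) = q - 2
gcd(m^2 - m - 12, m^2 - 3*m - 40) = 1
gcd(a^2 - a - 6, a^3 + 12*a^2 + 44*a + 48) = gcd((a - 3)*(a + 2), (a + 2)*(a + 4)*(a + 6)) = a + 2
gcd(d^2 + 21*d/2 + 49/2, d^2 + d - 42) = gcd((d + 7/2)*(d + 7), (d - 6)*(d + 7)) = d + 7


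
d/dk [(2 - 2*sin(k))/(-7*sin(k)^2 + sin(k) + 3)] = 2*(-7*sin(k)^2 + 14*sin(k) - 4)*cos(k)/(-7*sin(k)^2 + sin(k) + 3)^2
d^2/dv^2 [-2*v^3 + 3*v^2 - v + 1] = 6 - 12*v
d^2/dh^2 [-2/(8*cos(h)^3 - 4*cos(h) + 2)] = 2*((18*sin(h)^2 - 5)*(cos(h) + cos(3*h) + 1)*cos(h) - 4*(6*cos(h)^2 - 1)^2*sin(h)^2)/(cos(h) + cos(3*h) + 1)^3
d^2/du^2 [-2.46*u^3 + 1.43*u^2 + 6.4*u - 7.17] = 2.86 - 14.76*u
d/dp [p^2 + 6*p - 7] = 2*p + 6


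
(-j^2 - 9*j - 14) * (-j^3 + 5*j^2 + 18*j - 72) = j^5 + 4*j^4 - 49*j^3 - 160*j^2 + 396*j + 1008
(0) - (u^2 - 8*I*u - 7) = -u^2 + 8*I*u + 7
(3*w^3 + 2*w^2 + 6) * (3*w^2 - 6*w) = 9*w^5 - 12*w^4 - 12*w^3 + 18*w^2 - 36*w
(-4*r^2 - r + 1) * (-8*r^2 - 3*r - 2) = 32*r^4 + 20*r^3 + 3*r^2 - r - 2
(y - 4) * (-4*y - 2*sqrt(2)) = -4*y^2 - 2*sqrt(2)*y + 16*y + 8*sqrt(2)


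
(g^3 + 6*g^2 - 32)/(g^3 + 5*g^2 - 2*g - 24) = (g + 4)/(g + 3)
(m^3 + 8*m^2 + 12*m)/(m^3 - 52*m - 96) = m/(m - 8)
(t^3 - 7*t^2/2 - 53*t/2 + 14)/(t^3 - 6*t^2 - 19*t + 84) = (t - 1/2)/(t - 3)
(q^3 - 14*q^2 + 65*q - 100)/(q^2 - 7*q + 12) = (q^2 - 10*q + 25)/(q - 3)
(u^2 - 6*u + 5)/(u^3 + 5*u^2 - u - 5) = (u - 5)/(u^2 + 6*u + 5)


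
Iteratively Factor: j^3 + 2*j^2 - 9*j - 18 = (j + 3)*(j^2 - j - 6) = (j + 2)*(j + 3)*(j - 3)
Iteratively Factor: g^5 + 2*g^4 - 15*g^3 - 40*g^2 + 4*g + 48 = (g + 2)*(g^4 - 15*g^2 - 10*g + 24) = (g - 1)*(g + 2)*(g^3 + g^2 - 14*g - 24) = (g - 4)*(g - 1)*(g + 2)*(g^2 + 5*g + 6) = (g - 4)*(g - 1)*(g + 2)*(g + 3)*(g + 2)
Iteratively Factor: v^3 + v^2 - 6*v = (v - 2)*(v^2 + 3*v) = v*(v - 2)*(v + 3)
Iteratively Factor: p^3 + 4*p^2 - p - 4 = (p + 4)*(p^2 - 1) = (p - 1)*(p + 4)*(p + 1)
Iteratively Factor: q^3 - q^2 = (q)*(q^2 - q) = q*(q - 1)*(q)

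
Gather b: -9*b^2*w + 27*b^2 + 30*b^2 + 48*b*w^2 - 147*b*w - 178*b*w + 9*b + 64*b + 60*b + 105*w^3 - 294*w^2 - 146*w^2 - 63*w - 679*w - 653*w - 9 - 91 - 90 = b^2*(57 - 9*w) + b*(48*w^2 - 325*w + 133) + 105*w^3 - 440*w^2 - 1395*w - 190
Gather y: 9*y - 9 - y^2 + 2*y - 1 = -y^2 + 11*y - 10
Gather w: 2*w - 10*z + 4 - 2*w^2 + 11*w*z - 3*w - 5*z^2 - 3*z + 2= -2*w^2 + w*(11*z - 1) - 5*z^2 - 13*z + 6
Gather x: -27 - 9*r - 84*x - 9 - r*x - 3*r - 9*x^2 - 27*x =-12*r - 9*x^2 + x*(-r - 111) - 36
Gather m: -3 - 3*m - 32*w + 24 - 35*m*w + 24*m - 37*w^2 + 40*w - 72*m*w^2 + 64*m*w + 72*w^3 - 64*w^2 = m*(-72*w^2 + 29*w + 21) + 72*w^3 - 101*w^2 + 8*w + 21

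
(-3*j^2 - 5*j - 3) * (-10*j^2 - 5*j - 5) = 30*j^4 + 65*j^3 + 70*j^2 + 40*j + 15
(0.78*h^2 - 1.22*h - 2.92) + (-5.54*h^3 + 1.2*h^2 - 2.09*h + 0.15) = -5.54*h^3 + 1.98*h^2 - 3.31*h - 2.77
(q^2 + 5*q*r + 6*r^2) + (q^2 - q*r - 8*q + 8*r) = 2*q^2 + 4*q*r - 8*q + 6*r^2 + 8*r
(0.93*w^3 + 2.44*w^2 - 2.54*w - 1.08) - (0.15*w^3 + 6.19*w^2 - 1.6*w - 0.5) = 0.78*w^3 - 3.75*w^2 - 0.94*w - 0.58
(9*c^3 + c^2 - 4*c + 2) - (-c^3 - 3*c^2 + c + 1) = 10*c^3 + 4*c^2 - 5*c + 1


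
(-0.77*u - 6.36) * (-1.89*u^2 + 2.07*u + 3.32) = 1.4553*u^3 + 10.4265*u^2 - 15.7216*u - 21.1152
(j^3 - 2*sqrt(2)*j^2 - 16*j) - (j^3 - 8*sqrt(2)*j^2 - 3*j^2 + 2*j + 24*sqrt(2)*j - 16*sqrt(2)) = 3*j^2 + 6*sqrt(2)*j^2 - 24*sqrt(2)*j - 18*j + 16*sqrt(2)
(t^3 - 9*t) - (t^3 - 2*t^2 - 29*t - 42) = 2*t^2 + 20*t + 42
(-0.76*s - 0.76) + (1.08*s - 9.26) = 0.32*s - 10.02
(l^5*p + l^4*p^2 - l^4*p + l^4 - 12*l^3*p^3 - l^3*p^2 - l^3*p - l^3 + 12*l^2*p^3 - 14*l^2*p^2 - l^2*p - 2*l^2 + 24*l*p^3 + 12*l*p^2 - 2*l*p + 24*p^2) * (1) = l^5*p + l^4*p^2 - l^4*p + l^4 - 12*l^3*p^3 - l^3*p^2 - l^3*p - l^3 + 12*l^2*p^3 - 14*l^2*p^2 - l^2*p - 2*l^2 + 24*l*p^3 + 12*l*p^2 - 2*l*p + 24*p^2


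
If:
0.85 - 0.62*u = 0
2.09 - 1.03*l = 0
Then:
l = 2.03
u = 1.37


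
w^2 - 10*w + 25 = (w - 5)^2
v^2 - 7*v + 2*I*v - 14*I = (v - 7)*(v + 2*I)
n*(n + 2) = n^2 + 2*n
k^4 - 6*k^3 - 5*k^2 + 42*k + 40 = (k - 5)*(k - 4)*(k + 1)*(k + 2)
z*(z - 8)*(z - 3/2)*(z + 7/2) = z^4 - 6*z^3 - 85*z^2/4 + 42*z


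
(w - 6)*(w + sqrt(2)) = w^2 - 6*w + sqrt(2)*w - 6*sqrt(2)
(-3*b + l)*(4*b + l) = -12*b^2 + b*l + l^2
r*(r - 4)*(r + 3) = r^3 - r^2 - 12*r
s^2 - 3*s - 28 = (s - 7)*(s + 4)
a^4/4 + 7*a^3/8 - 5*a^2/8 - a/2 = a*(a/4 + 1)*(a - 1)*(a + 1/2)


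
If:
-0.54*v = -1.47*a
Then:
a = 0.36734693877551*v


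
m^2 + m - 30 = (m - 5)*(m + 6)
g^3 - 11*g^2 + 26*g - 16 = (g - 8)*(g - 2)*(g - 1)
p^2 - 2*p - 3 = (p - 3)*(p + 1)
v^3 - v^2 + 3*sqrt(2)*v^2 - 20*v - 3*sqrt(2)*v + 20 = (v - 1)*(v - 2*sqrt(2))*(v + 5*sqrt(2))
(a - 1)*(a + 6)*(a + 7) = a^3 + 12*a^2 + 29*a - 42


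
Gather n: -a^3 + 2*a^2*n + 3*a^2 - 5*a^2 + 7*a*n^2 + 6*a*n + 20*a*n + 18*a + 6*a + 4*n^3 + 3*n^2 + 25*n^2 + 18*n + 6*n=-a^3 - 2*a^2 + 24*a + 4*n^3 + n^2*(7*a + 28) + n*(2*a^2 + 26*a + 24)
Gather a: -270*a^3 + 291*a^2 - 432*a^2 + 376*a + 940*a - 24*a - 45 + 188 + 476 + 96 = -270*a^3 - 141*a^2 + 1292*a + 715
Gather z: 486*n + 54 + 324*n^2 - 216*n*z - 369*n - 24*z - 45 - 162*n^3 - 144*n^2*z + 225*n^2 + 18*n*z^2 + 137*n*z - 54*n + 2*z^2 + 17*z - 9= -162*n^3 + 549*n^2 + 63*n + z^2*(18*n + 2) + z*(-144*n^2 - 79*n - 7)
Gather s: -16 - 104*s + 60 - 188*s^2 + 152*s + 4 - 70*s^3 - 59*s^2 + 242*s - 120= -70*s^3 - 247*s^2 + 290*s - 72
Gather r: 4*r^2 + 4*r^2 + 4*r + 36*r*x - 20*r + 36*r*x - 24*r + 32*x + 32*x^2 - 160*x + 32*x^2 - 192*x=8*r^2 + r*(72*x - 40) + 64*x^2 - 320*x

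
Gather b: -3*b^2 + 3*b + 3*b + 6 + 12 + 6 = -3*b^2 + 6*b + 24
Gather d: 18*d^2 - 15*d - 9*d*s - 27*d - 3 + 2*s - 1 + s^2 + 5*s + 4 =18*d^2 + d*(-9*s - 42) + s^2 + 7*s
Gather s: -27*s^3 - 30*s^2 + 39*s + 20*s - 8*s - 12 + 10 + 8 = -27*s^3 - 30*s^2 + 51*s + 6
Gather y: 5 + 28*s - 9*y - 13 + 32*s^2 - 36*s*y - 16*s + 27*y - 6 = 32*s^2 + 12*s + y*(18 - 36*s) - 14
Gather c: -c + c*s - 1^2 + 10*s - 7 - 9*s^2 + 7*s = c*(s - 1) - 9*s^2 + 17*s - 8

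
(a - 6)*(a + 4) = a^2 - 2*a - 24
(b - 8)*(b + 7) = b^2 - b - 56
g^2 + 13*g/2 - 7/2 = (g - 1/2)*(g + 7)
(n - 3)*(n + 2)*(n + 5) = n^3 + 4*n^2 - 11*n - 30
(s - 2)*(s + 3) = s^2 + s - 6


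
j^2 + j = j*(j + 1)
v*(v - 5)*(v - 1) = v^3 - 6*v^2 + 5*v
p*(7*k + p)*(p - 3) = 7*k*p^2 - 21*k*p + p^3 - 3*p^2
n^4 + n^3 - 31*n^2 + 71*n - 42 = (n - 3)*(n - 2)*(n - 1)*(n + 7)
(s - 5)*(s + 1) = s^2 - 4*s - 5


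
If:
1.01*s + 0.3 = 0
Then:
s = -0.30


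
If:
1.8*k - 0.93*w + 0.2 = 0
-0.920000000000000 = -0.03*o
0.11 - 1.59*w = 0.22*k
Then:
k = -0.07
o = 30.67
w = 0.08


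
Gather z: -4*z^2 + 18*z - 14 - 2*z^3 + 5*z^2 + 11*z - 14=-2*z^3 + z^2 + 29*z - 28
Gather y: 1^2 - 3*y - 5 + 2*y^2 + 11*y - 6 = 2*y^2 + 8*y - 10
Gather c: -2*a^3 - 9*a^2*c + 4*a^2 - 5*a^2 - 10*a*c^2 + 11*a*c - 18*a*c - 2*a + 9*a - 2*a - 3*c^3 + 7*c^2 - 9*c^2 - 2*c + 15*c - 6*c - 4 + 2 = -2*a^3 - a^2 + 5*a - 3*c^3 + c^2*(-10*a - 2) + c*(-9*a^2 - 7*a + 7) - 2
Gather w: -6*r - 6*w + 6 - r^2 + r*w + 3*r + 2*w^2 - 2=-r^2 - 3*r + 2*w^2 + w*(r - 6) + 4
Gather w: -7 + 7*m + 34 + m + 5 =8*m + 32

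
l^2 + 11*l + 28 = (l + 4)*(l + 7)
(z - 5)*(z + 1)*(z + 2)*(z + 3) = z^4 + z^3 - 19*z^2 - 49*z - 30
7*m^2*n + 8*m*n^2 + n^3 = n*(m + n)*(7*m + n)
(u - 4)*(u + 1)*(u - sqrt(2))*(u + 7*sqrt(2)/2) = u^4 - 3*u^3 + 5*sqrt(2)*u^3/2 - 11*u^2 - 15*sqrt(2)*u^2/2 - 10*sqrt(2)*u + 21*u + 28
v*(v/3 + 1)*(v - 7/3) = v^3/3 + 2*v^2/9 - 7*v/3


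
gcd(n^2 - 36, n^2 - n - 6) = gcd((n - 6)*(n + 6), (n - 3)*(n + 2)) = 1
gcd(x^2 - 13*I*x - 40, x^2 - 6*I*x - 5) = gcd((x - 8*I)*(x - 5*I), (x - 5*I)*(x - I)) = x - 5*I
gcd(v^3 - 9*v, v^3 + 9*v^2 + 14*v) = v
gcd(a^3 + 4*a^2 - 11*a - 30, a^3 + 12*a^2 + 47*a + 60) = a + 5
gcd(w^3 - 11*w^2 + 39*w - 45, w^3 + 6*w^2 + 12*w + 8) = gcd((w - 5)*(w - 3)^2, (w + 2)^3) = 1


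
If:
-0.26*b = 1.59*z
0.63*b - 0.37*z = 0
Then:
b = 0.00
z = 0.00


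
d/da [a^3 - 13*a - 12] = 3*a^2 - 13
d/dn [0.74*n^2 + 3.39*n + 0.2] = 1.48*n + 3.39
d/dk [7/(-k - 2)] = 7/(k + 2)^2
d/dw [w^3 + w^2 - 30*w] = 3*w^2 + 2*w - 30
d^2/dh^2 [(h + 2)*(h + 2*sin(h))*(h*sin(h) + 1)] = -h^3*sin(h) - 2*h^2*sin(h) + 6*h^2*cos(h) + 4*h^2*cos(2*h) + 4*h*sin(h) + 8*sqrt(2)*h*sin(2*h + pi/4) + 8*h*cos(h) + 8*sin(2*h) + 4*cos(h) - 2*cos(2*h) + 4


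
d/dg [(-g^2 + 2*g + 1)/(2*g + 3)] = 2*(-g^2 - 3*g + 2)/(4*g^2 + 12*g + 9)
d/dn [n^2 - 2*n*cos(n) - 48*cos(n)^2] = 2*n*sin(n) + 2*n + 48*sin(2*n) - 2*cos(n)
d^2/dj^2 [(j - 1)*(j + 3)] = 2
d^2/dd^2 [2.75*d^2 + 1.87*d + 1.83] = 5.50000000000000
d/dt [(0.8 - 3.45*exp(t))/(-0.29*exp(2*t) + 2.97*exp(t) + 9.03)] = (-1.0005*exp(2*t) + 0.464*exp(t) - 33.5295)*exp(t)/(0.0841*exp(4*t) - 1.7226*exp(3*t) + 3.5835*exp(2*t) + 53.6382*exp(t) + 81.5409)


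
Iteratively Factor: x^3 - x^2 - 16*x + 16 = (x - 4)*(x^2 + 3*x - 4) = (x - 4)*(x - 1)*(x + 4)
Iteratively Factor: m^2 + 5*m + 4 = (m + 1)*(m + 4)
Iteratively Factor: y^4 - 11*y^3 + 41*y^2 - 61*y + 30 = (y - 3)*(y^3 - 8*y^2 + 17*y - 10) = (y - 5)*(y - 3)*(y^2 - 3*y + 2) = (y - 5)*(y - 3)*(y - 1)*(y - 2)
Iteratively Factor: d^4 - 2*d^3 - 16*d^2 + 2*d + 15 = (d + 1)*(d^3 - 3*d^2 - 13*d + 15) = (d - 1)*(d + 1)*(d^2 - 2*d - 15) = (d - 1)*(d + 1)*(d + 3)*(d - 5)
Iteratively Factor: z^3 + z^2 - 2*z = (z)*(z^2 + z - 2) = z*(z + 2)*(z - 1)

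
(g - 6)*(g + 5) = g^2 - g - 30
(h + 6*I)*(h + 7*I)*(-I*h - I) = -I*h^3 + 13*h^2 - I*h^2 + 13*h + 42*I*h + 42*I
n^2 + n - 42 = (n - 6)*(n + 7)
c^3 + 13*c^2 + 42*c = c*(c + 6)*(c + 7)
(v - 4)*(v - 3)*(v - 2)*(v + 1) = v^4 - 8*v^3 + 17*v^2 + 2*v - 24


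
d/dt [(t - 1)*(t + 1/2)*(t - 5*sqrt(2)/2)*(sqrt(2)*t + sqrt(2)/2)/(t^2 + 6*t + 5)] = sqrt(2)*(2*t + 1)*(-2*(t - 1)*(t + 3)*(2*t + 1)*(2*t - 5*sqrt(2)) + 2*(t - 1)*(6*t - 10*sqrt(2) + 1)*(t^2 + 6*t + 5) + (2*t + 1)*(2*t - 5*sqrt(2))*(t^2 + 6*t + 5))/(8*(t^2 + 6*t + 5)^2)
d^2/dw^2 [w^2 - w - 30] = 2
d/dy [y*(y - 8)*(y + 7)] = 3*y^2 - 2*y - 56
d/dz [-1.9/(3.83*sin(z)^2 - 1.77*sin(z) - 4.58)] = (14.554*sin(z) - 3.363)*cos(z)/(-3.83*sin(z)^2 + 1.77*sin(z) + 4.58)^2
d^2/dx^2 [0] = 0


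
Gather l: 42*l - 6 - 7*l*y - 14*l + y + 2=l*(28 - 7*y) + y - 4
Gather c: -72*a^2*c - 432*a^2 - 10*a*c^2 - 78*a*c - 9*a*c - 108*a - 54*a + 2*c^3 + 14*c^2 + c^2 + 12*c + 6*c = -432*a^2 - 162*a + 2*c^3 + c^2*(15 - 10*a) + c*(-72*a^2 - 87*a + 18)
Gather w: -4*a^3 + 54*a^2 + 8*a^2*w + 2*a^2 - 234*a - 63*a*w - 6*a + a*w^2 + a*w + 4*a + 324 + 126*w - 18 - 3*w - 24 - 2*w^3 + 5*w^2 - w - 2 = -4*a^3 + 56*a^2 - 236*a - 2*w^3 + w^2*(a + 5) + w*(8*a^2 - 62*a + 122) + 280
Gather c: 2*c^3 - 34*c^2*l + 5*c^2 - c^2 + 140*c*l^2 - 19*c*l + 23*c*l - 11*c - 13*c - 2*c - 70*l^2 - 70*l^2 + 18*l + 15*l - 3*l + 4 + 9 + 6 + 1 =2*c^3 + c^2*(4 - 34*l) + c*(140*l^2 + 4*l - 26) - 140*l^2 + 30*l + 20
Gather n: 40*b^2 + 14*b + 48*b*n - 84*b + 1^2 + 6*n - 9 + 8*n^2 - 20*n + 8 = 40*b^2 - 70*b + 8*n^2 + n*(48*b - 14)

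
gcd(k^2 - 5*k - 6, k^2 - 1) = k + 1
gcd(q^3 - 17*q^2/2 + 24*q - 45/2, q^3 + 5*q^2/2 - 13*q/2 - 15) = q - 5/2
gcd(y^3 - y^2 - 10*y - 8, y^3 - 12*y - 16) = y^2 - 2*y - 8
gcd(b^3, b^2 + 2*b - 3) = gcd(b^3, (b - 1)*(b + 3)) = 1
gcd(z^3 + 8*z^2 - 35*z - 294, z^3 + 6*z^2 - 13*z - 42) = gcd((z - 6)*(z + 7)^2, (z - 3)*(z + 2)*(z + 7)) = z + 7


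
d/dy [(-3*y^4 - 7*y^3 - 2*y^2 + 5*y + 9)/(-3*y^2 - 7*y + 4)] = (18*y^5 + 84*y^4 + 50*y^3 - 55*y^2 + 38*y + 83)/(9*y^4 + 42*y^3 + 25*y^2 - 56*y + 16)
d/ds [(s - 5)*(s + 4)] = 2*s - 1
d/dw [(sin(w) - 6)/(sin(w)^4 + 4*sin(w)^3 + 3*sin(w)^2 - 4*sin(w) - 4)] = (-3*sin(w)^3 + 22*sin(w)^2 + 25*sin(w) - 14)/((sin(w) + 2)^3*cos(w)^3)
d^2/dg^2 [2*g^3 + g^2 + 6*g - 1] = 12*g + 2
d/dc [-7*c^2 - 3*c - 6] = -14*c - 3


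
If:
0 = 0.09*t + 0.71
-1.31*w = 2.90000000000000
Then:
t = -7.89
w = -2.21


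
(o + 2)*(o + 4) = o^2 + 6*o + 8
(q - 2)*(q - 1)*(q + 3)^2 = q^4 + 3*q^3 - 7*q^2 - 15*q + 18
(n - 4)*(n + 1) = n^2 - 3*n - 4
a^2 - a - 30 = (a - 6)*(a + 5)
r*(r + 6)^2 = r^3 + 12*r^2 + 36*r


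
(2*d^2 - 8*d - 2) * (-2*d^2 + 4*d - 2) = -4*d^4 + 24*d^3 - 32*d^2 + 8*d + 4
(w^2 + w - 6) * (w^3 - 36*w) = w^5 + w^4 - 42*w^3 - 36*w^2 + 216*w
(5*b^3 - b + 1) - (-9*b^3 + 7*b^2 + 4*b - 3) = 14*b^3 - 7*b^2 - 5*b + 4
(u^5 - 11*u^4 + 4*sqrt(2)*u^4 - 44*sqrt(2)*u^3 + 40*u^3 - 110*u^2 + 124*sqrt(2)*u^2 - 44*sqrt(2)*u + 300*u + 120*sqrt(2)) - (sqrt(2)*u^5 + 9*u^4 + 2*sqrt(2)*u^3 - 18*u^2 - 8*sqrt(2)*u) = -sqrt(2)*u^5 + u^5 - 20*u^4 + 4*sqrt(2)*u^4 - 46*sqrt(2)*u^3 + 40*u^3 - 92*u^2 + 124*sqrt(2)*u^2 - 36*sqrt(2)*u + 300*u + 120*sqrt(2)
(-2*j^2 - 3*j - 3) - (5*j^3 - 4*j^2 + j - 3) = -5*j^3 + 2*j^2 - 4*j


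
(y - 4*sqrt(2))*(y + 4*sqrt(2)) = y^2 - 32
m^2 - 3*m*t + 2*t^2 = (m - 2*t)*(m - t)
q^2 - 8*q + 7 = (q - 7)*(q - 1)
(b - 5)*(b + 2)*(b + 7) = b^3 + 4*b^2 - 31*b - 70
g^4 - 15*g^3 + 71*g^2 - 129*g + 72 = (g - 8)*(g - 3)^2*(g - 1)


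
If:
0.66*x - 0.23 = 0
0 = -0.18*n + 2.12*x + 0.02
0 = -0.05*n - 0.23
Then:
No Solution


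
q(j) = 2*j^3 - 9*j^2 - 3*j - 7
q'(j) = 6*j^2 - 18*j - 3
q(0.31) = -8.74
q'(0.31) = -8.00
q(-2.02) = -54.15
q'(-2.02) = 57.84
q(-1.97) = -51.31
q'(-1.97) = 55.75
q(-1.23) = -20.65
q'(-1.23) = 28.22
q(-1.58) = -32.62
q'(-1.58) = 40.42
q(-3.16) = -150.50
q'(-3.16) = 113.79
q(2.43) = -38.74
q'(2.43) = -11.31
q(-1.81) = -42.91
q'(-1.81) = 49.24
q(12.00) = 2117.00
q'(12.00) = 645.00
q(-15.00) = -8737.00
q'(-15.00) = 1617.00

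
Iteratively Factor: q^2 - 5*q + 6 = (q - 2)*(q - 3)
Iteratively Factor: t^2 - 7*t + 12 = (t - 4)*(t - 3)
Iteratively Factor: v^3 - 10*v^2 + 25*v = (v)*(v^2 - 10*v + 25) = v*(v - 5)*(v - 5)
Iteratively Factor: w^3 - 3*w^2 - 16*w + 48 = (w + 4)*(w^2 - 7*w + 12) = (w - 3)*(w + 4)*(w - 4)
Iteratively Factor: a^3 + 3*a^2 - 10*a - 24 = (a - 3)*(a^2 + 6*a + 8) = (a - 3)*(a + 2)*(a + 4)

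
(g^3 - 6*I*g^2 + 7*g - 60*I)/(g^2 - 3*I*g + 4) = (g^2 - 2*I*g + 15)/(g + I)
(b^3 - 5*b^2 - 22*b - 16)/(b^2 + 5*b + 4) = (b^2 - 6*b - 16)/(b + 4)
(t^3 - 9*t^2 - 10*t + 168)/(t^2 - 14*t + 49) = (t^2 - 2*t - 24)/(t - 7)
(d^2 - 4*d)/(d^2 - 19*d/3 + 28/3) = 3*d/(3*d - 7)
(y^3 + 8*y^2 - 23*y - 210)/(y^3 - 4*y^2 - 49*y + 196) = (y^2 + y - 30)/(y^2 - 11*y + 28)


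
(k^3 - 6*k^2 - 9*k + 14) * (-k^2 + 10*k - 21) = -k^5 + 16*k^4 - 72*k^3 + 22*k^2 + 329*k - 294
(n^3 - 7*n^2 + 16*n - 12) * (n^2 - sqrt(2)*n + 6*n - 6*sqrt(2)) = n^5 - sqrt(2)*n^4 - n^4 - 26*n^3 + sqrt(2)*n^3 + 26*sqrt(2)*n^2 + 84*n^2 - 84*sqrt(2)*n - 72*n + 72*sqrt(2)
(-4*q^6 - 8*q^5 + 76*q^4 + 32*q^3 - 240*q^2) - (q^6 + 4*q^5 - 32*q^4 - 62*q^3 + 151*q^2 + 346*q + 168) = -5*q^6 - 12*q^5 + 108*q^4 + 94*q^3 - 391*q^2 - 346*q - 168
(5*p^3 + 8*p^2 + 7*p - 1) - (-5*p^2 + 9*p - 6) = 5*p^3 + 13*p^2 - 2*p + 5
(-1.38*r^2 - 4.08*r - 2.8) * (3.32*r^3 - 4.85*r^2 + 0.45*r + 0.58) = -4.5816*r^5 - 6.8526*r^4 + 9.871*r^3 + 10.9436*r^2 - 3.6264*r - 1.624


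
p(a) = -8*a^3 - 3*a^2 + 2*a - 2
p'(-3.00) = -196.00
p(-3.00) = 181.00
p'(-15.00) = -5308.00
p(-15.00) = 26293.00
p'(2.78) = -200.16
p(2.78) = -191.50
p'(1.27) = -44.33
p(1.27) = -20.69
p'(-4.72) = -504.36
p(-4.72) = 762.96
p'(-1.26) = -28.54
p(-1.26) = 6.72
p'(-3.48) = -267.77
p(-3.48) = 291.86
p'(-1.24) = -27.46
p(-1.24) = 6.16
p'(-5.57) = -709.18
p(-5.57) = 1276.25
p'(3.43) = -300.94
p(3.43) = -353.26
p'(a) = -24*a^2 - 6*a + 2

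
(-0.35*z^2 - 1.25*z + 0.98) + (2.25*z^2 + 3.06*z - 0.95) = 1.9*z^2 + 1.81*z + 0.03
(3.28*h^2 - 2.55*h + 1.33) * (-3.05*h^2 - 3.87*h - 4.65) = -10.004*h^4 - 4.9161*h^3 - 9.44*h^2 + 6.7104*h - 6.1845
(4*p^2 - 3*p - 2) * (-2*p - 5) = -8*p^3 - 14*p^2 + 19*p + 10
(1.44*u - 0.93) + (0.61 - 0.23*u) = 1.21*u - 0.32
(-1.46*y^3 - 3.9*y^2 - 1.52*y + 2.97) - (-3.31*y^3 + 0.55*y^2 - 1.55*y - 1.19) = 1.85*y^3 - 4.45*y^2 + 0.03*y + 4.16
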